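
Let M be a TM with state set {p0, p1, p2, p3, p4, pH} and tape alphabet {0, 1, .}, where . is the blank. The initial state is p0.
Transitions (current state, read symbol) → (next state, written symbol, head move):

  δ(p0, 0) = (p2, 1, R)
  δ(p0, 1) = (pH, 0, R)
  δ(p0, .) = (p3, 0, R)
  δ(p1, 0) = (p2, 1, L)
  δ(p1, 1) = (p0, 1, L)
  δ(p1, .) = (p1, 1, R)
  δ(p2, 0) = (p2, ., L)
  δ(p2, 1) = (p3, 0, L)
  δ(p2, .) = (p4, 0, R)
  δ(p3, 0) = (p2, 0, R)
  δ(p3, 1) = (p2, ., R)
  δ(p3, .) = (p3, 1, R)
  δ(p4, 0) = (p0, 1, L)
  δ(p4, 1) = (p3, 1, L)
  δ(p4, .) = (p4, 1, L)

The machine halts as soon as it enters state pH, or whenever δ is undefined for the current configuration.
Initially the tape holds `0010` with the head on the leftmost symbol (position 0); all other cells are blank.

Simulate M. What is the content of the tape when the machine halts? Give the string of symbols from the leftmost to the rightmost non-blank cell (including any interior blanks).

p0 | ..[0]010   read 0 → write 1, move R, go to p2
p2 | ..1[0]10   read 0 → write ., move L, go to p2
p2 | ..[1].10   read 1 → write 0, move L, go to p3
p3 | .[.]0.10   read . → write 1, move R, go to p3
p3 | .1[0].10   read 0 → write 0, move R, go to p2
p2 | .10[.]10   read . → write 0, move R, go to p4
p4 | .100[1]0   read 1 → write 1, move L, go to p3
p3 | .10[0]10   read 0 → write 0, move R, go to p2
p2 | .100[1]0   read 1 → write 0, move L, go to p3
p3 | .10[0]00   read 0 → write 0, move R, go to p2
p2 | .100[0]0   read 0 → write ., move L, go to p2
p2 | .10[0].0   read 0 → write ., move L, go to p2
p2 | .1[0]..0   read 0 → write ., move L, go to p2
p2 | .[1]...0   read 1 → write 0, move L, go to p3
p3 | [.]0...0   read . → write 1, move R, go to p3
p3 | 1[0]...0   read 0 → write 0, move R, go to p2
p2 | 10[.]..0   read . → write 0, move R, go to p4
p4 | 100[.].0   read . → write 1, move L, go to p4
p4 | 10[0]1.0   read 0 → write 1, move L, go to p0
p0 | 1[0]11.0   read 0 → write 1, move R, go to p2
p2 | 11[1]1.0   read 1 → write 0, move L, go to p3
p3 | 1[1]01.0   read 1 → write ., move R, go to p2
p2 | 1.[0]1.0   read 0 → write ., move L, go to p2
p2 | 1[.].1.0   read . → write 0, move R, go to p4
p4 | 10[.]1.0   read . → write 1, move L, go to p4
p4 | 1[0]11.0   read 0 → write 1, move L, go to p0
p0 | [1]111.0   read 1 → write 0, move R, go to pH
pH | 0[1]11.0
The non-blank tape span at halt is 0111.0.

0111.0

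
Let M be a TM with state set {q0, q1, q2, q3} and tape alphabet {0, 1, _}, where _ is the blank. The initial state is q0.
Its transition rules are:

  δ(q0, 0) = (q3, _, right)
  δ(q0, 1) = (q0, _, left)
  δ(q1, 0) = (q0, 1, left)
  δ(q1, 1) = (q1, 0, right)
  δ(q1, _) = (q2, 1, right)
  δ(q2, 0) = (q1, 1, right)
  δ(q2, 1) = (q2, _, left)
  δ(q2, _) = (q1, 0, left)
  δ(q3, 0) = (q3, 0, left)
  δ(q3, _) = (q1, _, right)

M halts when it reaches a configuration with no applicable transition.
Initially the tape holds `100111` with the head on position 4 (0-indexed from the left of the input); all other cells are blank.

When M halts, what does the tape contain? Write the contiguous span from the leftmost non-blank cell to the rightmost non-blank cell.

1011_1

state=q0 head=4 tape=1001[1]1   (q0,1)→(q0,_,left)
state=q0 head=3 tape=100[1]_1   (q0,1)→(q0,_,left)
state=q0 head=2 tape=10[0]__1   (q0,0)→(q3,_,right)
state=q3 head=3 tape=10_[_]_1   (q3,_)→(q1,_,right)
state=q1 head=4 tape=10__[_]1   (q1,_)→(q2,1,right)
state=q2 head=5 tape=10__1[1]   (q2,1)→(q2,_,left)
state=q2 head=4 tape=10__[1]_   (q2,1)→(q2,_,left)
state=q2 head=3 tape=10_[_]__   (q2,_)→(q1,0,left)
state=q1 head=2 tape=10[_]0__   (q1,_)→(q2,1,right)
state=q2 head=3 tape=101[0]__   (q2,0)→(q1,1,right)
state=q1 head=4 tape=1011[_]_   (q1,_)→(q2,1,right)
state=q2 head=5 tape=10111[_]   (q2,_)→(q1,0,left)
state=q1 head=4 tape=1011[1]0   (q1,1)→(q1,0,right)
state=q1 head=5 tape=10110[0]   (q1,0)→(q0,1,left)
state=q0 head=4 tape=1011[0]1   (q0,0)→(q3,_,right)
state=q3 head=5 tape=1011_[1]
The non-blank tape span at halt is 1011_1.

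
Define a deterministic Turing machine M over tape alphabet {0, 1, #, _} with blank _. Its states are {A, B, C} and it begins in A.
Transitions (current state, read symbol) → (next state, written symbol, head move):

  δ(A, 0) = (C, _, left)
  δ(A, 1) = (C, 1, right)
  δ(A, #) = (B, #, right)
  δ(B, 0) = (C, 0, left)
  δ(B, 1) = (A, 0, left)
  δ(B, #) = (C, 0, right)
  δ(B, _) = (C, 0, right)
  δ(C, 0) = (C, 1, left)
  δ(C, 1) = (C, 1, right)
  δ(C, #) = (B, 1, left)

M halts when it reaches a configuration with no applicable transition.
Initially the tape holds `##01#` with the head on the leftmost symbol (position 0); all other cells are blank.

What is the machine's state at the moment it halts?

A | _[#]#01#_   read # → write #, move right, go to B
B | _#[#]01#_   read # → write 0, move right, go to C
C | _#0[0]1#_   read 0 → write 1, move left, go to C
C | _#[0]11#_   read 0 → write 1, move left, go to C
C | _[#]111#_   read # → write 1, move left, go to B
B | [_]1111#_   read _ → write 0, move right, go to C
C | 0[1]111#_   read 1 → write 1, move right, go to C
C | 01[1]11#_   read 1 → write 1, move right, go to C
C | 011[1]1#_   read 1 → write 1, move right, go to C
C | 0111[1]#_   read 1 → write 1, move right, go to C
C | 01111[#]_   read # → write 1, move left, go to B
B | 0111[1]1_   read 1 → write 0, move left, go to A
A | 011[1]01_   read 1 → write 1, move right, go to C
C | 0111[0]1_   read 0 → write 1, move left, go to C
C | 011[1]11_   read 1 → write 1, move right, go to C
C | 0111[1]1_   read 1 → write 1, move right, go to C
C | 01111[1]_   read 1 → write 1, move right, go to C
C | 011111[_]
No transition is defined for (C, _); M halts in state C.

C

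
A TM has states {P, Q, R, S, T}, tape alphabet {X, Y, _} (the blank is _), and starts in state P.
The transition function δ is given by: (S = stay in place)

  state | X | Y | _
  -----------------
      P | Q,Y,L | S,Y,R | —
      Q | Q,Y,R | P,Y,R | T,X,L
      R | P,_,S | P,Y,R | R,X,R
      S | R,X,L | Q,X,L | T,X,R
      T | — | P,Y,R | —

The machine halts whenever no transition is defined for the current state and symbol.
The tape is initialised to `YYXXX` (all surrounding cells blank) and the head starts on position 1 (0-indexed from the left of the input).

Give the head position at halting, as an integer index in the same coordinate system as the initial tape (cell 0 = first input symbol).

6

P | Y[Y]XXX__   read Y → write Y, move R, go to S
S | YY[X]XX__   read X → write X, move L, go to R
R | Y[Y]XXX__   read Y → write Y, move R, go to P
P | YY[X]XX__   read X → write Y, move L, go to Q
Q | Y[Y]YXX__   read Y → write Y, move R, go to P
P | YY[Y]XX__   read Y → write Y, move R, go to S
S | YYY[X]X__   read X → write X, move L, go to R
R | YY[Y]XX__   read Y → write Y, move R, go to P
P | YYY[X]X__   read X → write Y, move L, go to Q
Q | YY[Y]YX__   read Y → write Y, move R, go to P
P | YYY[Y]X__   read Y → write Y, move R, go to S
S | YYYY[X]__   read X → write X, move L, go to R
R | YYY[Y]X__   read Y → write Y, move R, go to P
P | YYYY[X]__   read X → write Y, move L, go to Q
Q | YYY[Y]Y__   read Y → write Y, move R, go to P
P | YYYY[Y]__   read Y → write Y, move R, go to S
S | YYYYY[_]_   read _ → write X, move R, go to T
T | YYYYYX[_]
At halt the head is at cell 6.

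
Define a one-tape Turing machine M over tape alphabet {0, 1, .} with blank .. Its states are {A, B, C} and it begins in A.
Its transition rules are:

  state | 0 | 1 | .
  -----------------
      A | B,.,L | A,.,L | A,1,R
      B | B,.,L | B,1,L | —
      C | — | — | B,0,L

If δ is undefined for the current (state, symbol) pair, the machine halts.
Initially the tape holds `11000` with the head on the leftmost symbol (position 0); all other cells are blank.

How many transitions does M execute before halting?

state=A head=0 tape=...[1]1000   (A,1)→(A,.,L)
state=A head=-1 tape=..[.].1000   (A,.)→(A,1,R)
state=A head=0 tape=..1[.]1000   (A,.)→(A,1,R)
state=A head=1 tape=..11[1]000   (A,1)→(A,.,L)
state=A head=0 tape=..1[1].000   (A,1)→(A,.,L)
state=A head=-1 tape=..[1]..000   (A,1)→(A,.,L)
state=A head=-2 tape=.[.]...000   (A,.)→(A,1,R)
state=A head=-1 tape=.1[.]..000   (A,.)→(A,1,R)
state=A head=0 tape=.11[.].000   (A,.)→(A,1,R)
state=A head=1 tape=.111[.]000   (A,.)→(A,1,R)
state=A head=2 tape=.1111[0]00   (A,0)→(B,.,L)
state=B head=1 tape=.111[1].00   (B,1)→(B,1,L)
state=B head=0 tape=.11[1]1.00   (B,1)→(B,1,L)
state=B head=-1 tape=.1[1]11.00   (B,1)→(B,1,L)
state=B head=-2 tape=.[1]111.00   (B,1)→(B,1,L)
state=B head=-3 tape=[.]1111.00
M halts after 15 transitions.

15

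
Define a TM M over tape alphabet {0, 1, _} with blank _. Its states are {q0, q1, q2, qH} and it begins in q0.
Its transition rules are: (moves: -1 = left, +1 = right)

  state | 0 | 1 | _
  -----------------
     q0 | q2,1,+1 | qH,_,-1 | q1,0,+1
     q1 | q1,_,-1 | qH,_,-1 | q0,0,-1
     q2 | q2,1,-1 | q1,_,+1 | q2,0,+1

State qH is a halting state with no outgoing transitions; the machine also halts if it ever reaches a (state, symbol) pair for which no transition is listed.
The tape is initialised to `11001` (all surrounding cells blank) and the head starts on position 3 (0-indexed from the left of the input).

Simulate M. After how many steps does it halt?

q0 | 110[0]1_   read 0 → write 1, move +1, go to q2
q2 | 1101[1]_   read 1 → write _, move +1, go to q1
q1 | 1101_[_]   read _ → write 0, move -1, go to q0
q0 | 1101[_]0   read _ → write 0, move +1, go to q1
q1 | 11010[0]   read 0 → write _, move -1, go to q1
q1 | 1101[0]_   read 0 → write _, move -1, go to q1
q1 | 110[1]__   read 1 → write _, move -1, go to qH
qH | 11[0]___
M halts after 7 transitions.

7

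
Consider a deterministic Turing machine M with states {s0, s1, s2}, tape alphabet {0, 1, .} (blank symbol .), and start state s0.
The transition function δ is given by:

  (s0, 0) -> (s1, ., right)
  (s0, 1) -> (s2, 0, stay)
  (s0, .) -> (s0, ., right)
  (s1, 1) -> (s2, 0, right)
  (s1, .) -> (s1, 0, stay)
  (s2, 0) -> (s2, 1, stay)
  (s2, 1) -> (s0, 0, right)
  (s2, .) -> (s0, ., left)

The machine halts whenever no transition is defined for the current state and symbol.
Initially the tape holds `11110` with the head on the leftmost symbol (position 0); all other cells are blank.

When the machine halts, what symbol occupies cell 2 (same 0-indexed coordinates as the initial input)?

0

state=s0 head=0 tape=[1]1110.   (s0,1)→(s2,0,stay)
state=s2 head=0 tape=[0]1110.   (s2,0)→(s2,1,stay)
state=s2 head=0 tape=[1]1110.   (s2,1)→(s0,0,right)
state=s0 head=1 tape=0[1]110.   (s0,1)→(s2,0,stay)
state=s2 head=1 tape=0[0]110.   (s2,0)→(s2,1,stay)
state=s2 head=1 tape=0[1]110.   (s2,1)→(s0,0,right)
state=s0 head=2 tape=00[1]10.   (s0,1)→(s2,0,stay)
state=s2 head=2 tape=00[0]10.   (s2,0)→(s2,1,stay)
state=s2 head=2 tape=00[1]10.   (s2,1)→(s0,0,right)
state=s0 head=3 tape=000[1]0.   (s0,1)→(s2,0,stay)
state=s2 head=3 tape=000[0]0.   (s2,0)→(s2,1,stay)
state=s2 head=3 tape=000[1]0.   (s2,1)→(s0,0,right)
state=s0 head=4 tape=0000[0].   (s0,0)→(s1,.,right)
state=s1 head=5 tape=0000.[.]   (s1,.)→(s1,0,stay)
state=s1 head=5 tape=0000.[0]
Cell 2 holds 0 when M halts.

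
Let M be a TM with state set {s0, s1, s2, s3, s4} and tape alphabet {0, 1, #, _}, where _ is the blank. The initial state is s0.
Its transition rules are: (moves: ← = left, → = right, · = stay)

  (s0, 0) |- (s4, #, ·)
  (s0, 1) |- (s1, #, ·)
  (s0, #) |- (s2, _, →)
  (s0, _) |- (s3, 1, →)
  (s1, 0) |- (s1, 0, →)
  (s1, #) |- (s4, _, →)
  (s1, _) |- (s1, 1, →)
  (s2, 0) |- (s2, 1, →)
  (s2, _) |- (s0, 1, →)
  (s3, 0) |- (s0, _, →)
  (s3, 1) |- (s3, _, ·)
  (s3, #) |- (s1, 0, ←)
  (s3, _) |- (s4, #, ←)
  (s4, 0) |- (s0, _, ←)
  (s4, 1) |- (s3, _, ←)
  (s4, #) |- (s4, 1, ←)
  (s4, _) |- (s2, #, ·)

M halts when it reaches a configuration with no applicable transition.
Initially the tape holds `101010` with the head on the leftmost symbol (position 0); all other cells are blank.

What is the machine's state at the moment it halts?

s2

state=s0 head=0 tape=__[1]01010   (s0,1)→(s1,#,·)
state=s1 head=0 tape=__[#]01010   (s1,#)→(s4,_,→)
state=s4 head=1 tape=___[0]1010   (s4,0)→(s0,_,←)
state=s0 head=0 tape=__[_]_1010   (s0,_)→(s3,1,→)
state=s3 head=1 tape=__1[_]1010   (s3,_)→(s4,#,←)
state=s4 head=0 tape=__[1]#1010   (s4,1)→(s3,_,←)
state=s3 head=-1 tape=_[_]_#1010   (s3,_)→(s4,#,←)
state=s4 head=-2 tape=[_]#_#1010   (s4,_)→(s2,#,·)
state=s2 head=-2 tape=[#]#_#1010
No transition is defined for (s2, #); M halts in state s2.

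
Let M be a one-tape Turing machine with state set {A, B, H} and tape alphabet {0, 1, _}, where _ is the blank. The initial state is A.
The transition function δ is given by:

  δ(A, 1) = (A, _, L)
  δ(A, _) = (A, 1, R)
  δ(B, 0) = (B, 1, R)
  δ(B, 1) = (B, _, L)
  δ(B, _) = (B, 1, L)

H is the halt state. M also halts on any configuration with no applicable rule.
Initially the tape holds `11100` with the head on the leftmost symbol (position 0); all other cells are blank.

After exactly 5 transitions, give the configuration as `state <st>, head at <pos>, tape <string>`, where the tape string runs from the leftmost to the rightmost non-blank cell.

state A, head at -1, tape 1__100

A | _[1]1100   read 1 → write _, move L, go to A
A | [_]_1100   read _ → write 1, move R, go to A
A | 1[_]1100   read _ → write 1, move R, go to A
A | 11[1]100   read 1 → write _, move L, go to A
A | 1[1]_100   read 1 → write _, move L, go to A
A | [1]__100
After 5 steps: state A, head at -1, tape 1__100.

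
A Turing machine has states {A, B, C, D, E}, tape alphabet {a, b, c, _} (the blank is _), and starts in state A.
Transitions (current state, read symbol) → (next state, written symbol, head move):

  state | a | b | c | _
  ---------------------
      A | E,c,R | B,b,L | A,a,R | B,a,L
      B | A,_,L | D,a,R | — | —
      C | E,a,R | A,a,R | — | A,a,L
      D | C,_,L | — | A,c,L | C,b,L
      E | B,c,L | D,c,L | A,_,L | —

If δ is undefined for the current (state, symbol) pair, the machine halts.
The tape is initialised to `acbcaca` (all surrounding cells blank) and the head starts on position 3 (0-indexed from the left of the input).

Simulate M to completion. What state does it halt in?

E

state=A head=3 tape=acb[c]aca   (A,c)→(A,a,R)
state=A head=4 tape=acba[a]ca   (A,a)→(E,c,R)
state=E head=5 tape=acbac[c]a   (E,c)→(A,_,L)
state=A head=4 tape=acba[c]_a   (A,c)→(A,a,R)
state=A head=5 tape=acbaa[_]a   (A,_)→(B,a,L)
state=B head=4 tape=acba[a]aa   (B,a)→(A,_,L)
state=A head=3 tape=acb[a]_aa   (A,a)→(E,c,R)
state=E head=4 tape=acbc[_]aa
No transition is defined for (E, _); M halts in state E.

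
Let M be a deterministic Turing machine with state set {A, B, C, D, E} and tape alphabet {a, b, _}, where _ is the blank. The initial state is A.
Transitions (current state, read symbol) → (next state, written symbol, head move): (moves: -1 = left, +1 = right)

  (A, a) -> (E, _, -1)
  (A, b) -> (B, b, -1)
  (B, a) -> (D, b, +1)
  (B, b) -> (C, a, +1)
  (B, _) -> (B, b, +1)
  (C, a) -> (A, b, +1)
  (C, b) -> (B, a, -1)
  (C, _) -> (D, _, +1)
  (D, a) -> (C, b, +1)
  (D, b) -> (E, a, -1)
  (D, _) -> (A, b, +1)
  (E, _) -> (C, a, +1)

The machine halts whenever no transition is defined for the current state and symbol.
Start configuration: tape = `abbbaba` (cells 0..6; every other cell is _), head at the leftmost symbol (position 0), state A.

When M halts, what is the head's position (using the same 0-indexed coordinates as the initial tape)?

3

A | _[a]bbbaba   read a → write _, move -1, go to E
E | [_]_bbbaba   read _ → write a, move +1, go to C
C | a[_]bbbaba   read _ → write _, move +1, go to D
D | a_[b]bbaba   read b → write a, move -1, go to E
E | a[_]abbaba   read _ → write a, move +1, go to C
C | aa[a]bbaba   read a → write b, move +1, go to A
A | aab[b]baba   read b → write b, move -1, go to B
B | aa[b]bbaba   read b → write a, move +1, go to C
C | aaa[b]baba   read b → write a, move -1, go to B
B | aa[a]ababa   read a → write b, move +1, go to D
D | aab[a]baba   read a → write b, move +1, go to C
C | aabb[b]aba   read b → write a, move -1, go to B
B | aab[b]aaba   read b → write a, move +1, go to C
C | aaba[a]aba   read a → write b, move +1, go to A
A | aabab[a]ba   read a → write _, move -1, go to E
E | aaba[b]_ba
At halt the head is at cell 3.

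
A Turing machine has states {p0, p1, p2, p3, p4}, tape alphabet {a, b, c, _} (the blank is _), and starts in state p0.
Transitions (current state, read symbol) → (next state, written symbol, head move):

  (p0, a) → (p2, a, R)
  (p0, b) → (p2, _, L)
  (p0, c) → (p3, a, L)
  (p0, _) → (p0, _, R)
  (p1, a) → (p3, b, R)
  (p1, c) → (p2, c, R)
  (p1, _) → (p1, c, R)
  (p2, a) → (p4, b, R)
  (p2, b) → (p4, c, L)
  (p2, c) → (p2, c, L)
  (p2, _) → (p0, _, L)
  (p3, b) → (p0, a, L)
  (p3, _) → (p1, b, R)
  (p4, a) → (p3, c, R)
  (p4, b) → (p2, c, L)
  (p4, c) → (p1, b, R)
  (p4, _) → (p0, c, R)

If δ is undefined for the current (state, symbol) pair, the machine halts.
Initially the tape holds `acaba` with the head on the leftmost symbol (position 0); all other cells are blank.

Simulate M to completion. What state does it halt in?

p3

p0 | __[a]caba   read a → write a, move R, go to p2
p2 | __a[c]aba   read c → write c, move L, go to p2
p2 | __[a]caba   read a → write b, move R, go to p4
p4 | __b[c]aba   read c → write b, move R, go to p1
p1 | __bb[a]ba   read a → write b, move R, go to p3
p3 | __bbb[b]a   read b → write a, move L, go to p0
p0 | __bb[b]aa   read b → write _, move L, go to p2
p2 | __b[b]_aa   read b → write c, move L, go to p4
p4 | __[b]c_aa   read b → write c, move L, go to p2
p2 | _[_]cc_aa   read _ → write _, move L, go to p0
p0 | [_]_cc_aa   read _ → write _, move R, go to p0
p0 | _[_]cc_aa   read _ → write _, move R, go to p0
p0 | __[c]c_aa   read c → write a, move L, go to p3
p3 | _[_]ac_aa   read _ → write b, move R, go to p1
p1 | _b[a]c_aa   read a → write b, move R, go to p3
p3 | _bb[c]_aa
No transition is defined for (p3, c); M halts in state p3.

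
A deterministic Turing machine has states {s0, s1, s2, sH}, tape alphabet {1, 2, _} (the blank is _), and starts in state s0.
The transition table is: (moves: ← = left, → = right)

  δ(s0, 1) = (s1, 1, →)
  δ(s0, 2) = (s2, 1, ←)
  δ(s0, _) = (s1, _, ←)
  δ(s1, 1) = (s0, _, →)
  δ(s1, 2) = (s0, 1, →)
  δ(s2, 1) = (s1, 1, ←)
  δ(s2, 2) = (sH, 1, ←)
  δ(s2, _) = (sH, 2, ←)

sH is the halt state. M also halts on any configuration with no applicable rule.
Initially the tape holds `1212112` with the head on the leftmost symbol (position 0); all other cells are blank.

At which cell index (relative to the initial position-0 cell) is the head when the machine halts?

s0 | [1]212112   read 1 → write 1, move →, go to s1
s1 | 1[2]12112   read 2 → write 1, move →, go to s0
s0 | 11[1]2112   read 1 → write 1, move →, go to s1
s1 | 111[2]112   read 2 → write 1, move →, go to s0
s0 | 1111[1]12   read 1 → write 1, move →, go to s1
s1 | 11111[1]2   read 1 → write _, move →, go to s0
s0 | 11111_[2]   read 2 → write 1, move ←, go to s2
s2 | 11111[_]1   read _ → write 2, move ←, go to sH
sH | 1111[1]21
At halt the head is at cell 4.

4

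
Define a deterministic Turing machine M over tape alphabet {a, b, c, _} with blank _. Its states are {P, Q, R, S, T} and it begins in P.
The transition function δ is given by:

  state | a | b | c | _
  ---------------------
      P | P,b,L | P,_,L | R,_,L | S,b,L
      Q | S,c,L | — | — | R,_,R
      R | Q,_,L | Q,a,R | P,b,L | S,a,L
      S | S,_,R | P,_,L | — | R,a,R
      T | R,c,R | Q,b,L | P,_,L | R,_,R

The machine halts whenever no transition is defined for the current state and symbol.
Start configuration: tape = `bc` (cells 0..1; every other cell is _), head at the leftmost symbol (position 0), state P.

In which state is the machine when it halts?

state=P head=0 tape=___[b]c   (P,b)→(P,_,L)
state=P head=-1 tape=__[_]_c   (P,_)→(S,b,L)
state=S head=-2 tape=_[_]b_c   (S,_)→(R,a,R)
state=R head=-1 tape=_a[b]_c   (R,b)→(Q,a,R)
state=Q head=0 tape=_aa[_]c   (Q,_)→(R,_,R)
state=R head=1 tape=_aa_[c]   (R,c)→(P,b,L)
state=P head=0 tape=_aa[_]b   (P,_)→(S,b,L)
state=S head=-1 tape=_a[a]bb   (S,a)→(S,_,R)
state=S head=0 tape=_a_[b]b   (S,b)→(P,_,L)
state=P head=-1 tape=_a[_]_b   (P,_)→(S,b,L)
state=S head=-2 tape=_[a]b_b   (S,a)→(S,_,R)
state=S head=-1 tape=__[b]_b   (S,b)→(P,_,L)
state=P head=-2 tape=_[_]__b   (P,_)→(S,b,L)
state=S head=-3 tape=[_]b__b   (S,_)→(R,a,R)
state=R head=-2 tape=a[b]__b   (R,b)→(Q,a,R)
state=Q head=-1 tape=aa[_]_b   (Q,_)→(R,_,R)
state=R head=0 tape=aa_[_]b   (R,_)→(S,a,L)
state=S head=-1 tape=aa[_]ab   (S,_)→(R,a,R)
state=R head=0 tape=aaa[a]b   (R,a)→(Q,_,L)
state=Q head=-1 tape=aa[a]_b   (Q,a)→(S,c,L)
state=S head=-2 tape=a[a]c_b   (S,a)→(S,_,R)
state=S head=-1 tape=a_[c]_b
No transition is defined for (S, c); M halts in state S.

S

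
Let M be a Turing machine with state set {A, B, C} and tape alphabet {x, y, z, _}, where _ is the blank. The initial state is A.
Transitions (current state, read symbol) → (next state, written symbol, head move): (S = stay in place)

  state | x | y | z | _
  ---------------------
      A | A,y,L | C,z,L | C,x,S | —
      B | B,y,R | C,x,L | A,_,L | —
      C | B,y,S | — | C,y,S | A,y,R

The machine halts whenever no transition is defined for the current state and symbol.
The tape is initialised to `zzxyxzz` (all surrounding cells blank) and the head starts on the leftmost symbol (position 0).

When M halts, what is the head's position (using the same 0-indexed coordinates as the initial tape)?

state=A head=0 tape=__[z]zxyxzz   (A,z)→(C,x,S)
state=C head=0 tape=__[x]zxyxzz   (C,x)→(B,y,S)
state=B head=0 tape=__[y]zxyxzz   (B,y)→(C,x,L)
state=C head=-1 tape=_[_]xzxyxzz   (C,_)→(A,y,R)
state=A head=0 tape=_y[x]zxyxzz   (A,x)→(A,y,L)
state=A head=-1 tape=_[y]yzxyxzz   (A,y)→(C,z,L)
state=C head=-2 tape=[_]zyzxyxzz   (C,_)→(A,y,R)
state=A head=-1 tape=y[z]yzxyxzz   (A,z)→(C,x,S)
state=C head=-1 tape=y[x]yzxyxzz   (C,x)→(B,y,S)
state=B head=-1 tape=y[y]yzxyxzz   (B,y)→(C,x,L)
state=C head=-2 tape=[y]xyzxyxzz
At halt the head is at cell -2.

-2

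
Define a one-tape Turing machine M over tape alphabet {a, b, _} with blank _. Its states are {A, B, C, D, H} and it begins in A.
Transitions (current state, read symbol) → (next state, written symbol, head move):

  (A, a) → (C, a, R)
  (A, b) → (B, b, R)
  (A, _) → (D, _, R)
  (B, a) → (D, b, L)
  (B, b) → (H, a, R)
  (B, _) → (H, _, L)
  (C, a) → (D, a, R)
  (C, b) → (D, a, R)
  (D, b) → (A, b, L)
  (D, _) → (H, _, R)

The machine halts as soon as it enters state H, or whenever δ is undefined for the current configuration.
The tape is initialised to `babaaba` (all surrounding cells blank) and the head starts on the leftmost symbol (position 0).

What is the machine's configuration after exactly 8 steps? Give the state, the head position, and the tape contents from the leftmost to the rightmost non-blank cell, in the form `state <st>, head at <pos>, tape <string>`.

state=A head=0 tape=_[b]abaaba   (A,b)→(B,b,R)
state=B head=1 tape=_b[a]baaba   (B,a)→(D,b,L)
state=D head=0 tape=_[b]bbaaba   (D,b)→(A,b,L)
state=A head=-1 tape=[_]bbbaaba   (A,_)→(D,_,R)
state=D head=0 tape=_[b]bbaaba   (D,b)→(A,b,L)
state=A head=-1 tape=[_]bbbaaba   (A,_)→(D,_,R)
state=D head=0 tape=_[b]bbaaba   (D,b)→(A,b,L)
state=A head=-1 tape=[_]bbbaaba   (A,_)→(D,_,R)
state=D head=0 tape=_[b]bbaaba
After 8 steps: state D, head at 0, tape bbbaaba.

state D, head at 0, tape bbbaaba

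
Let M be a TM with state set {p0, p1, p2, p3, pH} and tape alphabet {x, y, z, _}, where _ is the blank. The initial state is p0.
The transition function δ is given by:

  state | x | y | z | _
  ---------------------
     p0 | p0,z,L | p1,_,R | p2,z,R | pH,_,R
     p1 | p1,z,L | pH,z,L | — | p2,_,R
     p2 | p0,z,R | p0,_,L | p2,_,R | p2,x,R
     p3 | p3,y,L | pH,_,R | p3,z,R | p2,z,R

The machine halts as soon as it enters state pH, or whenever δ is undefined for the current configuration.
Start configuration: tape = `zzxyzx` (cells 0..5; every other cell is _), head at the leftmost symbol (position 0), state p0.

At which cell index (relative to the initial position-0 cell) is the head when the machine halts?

4

state=p0 head=0 tape=[z]zxyzx   (p0,z)→(p2,z,R)
state=p2 head=1 tape=z[z]xyzx   (p2,z)→(p2,_,R)
state=p2 head=2 tape=z_[x]yzx   (p2,x)→(p0,z,R)
state=p0 head=3 tape=z_z[y]zx   (p0,y)→(p1,_,R)
state=p1 head=4 tape=z_z_[z]x
At halt the head is at cell 4.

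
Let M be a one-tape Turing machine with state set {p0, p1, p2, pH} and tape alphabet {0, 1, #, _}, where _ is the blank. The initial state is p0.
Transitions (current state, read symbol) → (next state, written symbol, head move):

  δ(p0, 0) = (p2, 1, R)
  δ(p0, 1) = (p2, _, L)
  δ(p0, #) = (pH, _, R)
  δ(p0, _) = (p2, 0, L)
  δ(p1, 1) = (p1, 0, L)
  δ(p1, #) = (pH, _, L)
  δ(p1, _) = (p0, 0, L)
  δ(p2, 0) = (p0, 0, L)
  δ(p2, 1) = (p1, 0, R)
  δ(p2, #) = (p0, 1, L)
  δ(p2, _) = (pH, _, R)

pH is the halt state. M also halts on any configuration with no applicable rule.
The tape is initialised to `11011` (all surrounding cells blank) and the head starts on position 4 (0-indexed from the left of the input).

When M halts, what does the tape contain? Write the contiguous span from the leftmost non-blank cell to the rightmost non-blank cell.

p0 | _1101[1]   read 1 → write _, move L, go to p2
p2 | _110[1]_   read 1 → write 0, move R, go to p1
p1 | _1100[_]   read _ → write 0, move L, go to p0
p0 | _110[0]0   read 0 → write 1, move R, go to p2
p2 | _1101[0]   read 0 → write 0, move L, go to p0
p0 | _110[1]0   read 1 → write _, move L, go to p2
p2 | _11[0]_0   read 0 → write 0, move L, go to p0
p0 | _1[1]0_0   read 1 → write _, move L, go to p2
p2 | _[1]_0_0   read 1 → write 0, move R, go to p1
p1 | _0[_]0_0   read _ → write 0, move L, go to p0
p0 | _[0]00_0   read 0 → write 1, move R, go to p2
p2 | _1[0]0_0   read 0 → write 0, move L, go to p0
p0 | _[1]00_0   read 1 → write _, move L, go to p2
p2 | [_]_00_0   read _ → write _, move R, go to pH
pH | _[_]00_0
The non-blank tape span at halt is 00_0.

00_0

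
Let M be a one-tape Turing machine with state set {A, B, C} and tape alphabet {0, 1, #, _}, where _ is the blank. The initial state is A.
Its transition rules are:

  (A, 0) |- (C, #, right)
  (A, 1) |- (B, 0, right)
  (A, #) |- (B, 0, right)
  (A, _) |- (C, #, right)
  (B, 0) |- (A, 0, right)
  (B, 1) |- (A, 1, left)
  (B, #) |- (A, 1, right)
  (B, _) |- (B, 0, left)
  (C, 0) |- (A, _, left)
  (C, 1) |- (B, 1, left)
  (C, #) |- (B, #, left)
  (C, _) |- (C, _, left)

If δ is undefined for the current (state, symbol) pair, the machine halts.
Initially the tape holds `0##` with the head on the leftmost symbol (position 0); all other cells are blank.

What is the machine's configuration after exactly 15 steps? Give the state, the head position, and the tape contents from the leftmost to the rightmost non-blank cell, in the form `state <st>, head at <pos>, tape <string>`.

state C, head at 5, tape 1101#

state=A head=0 tape=[0]##___   (A,0)→(C,#,right)
state=C head=1 tape=#[#]#___   (C,#)→(B,#,left)
state=B head=0 tape=[#]##___   (B,#)→(A,1,right)
state=A head=1 tape=1[#]#___   (A,#)→(B,0,right)
state=B head=2 tape=10[#]___   (B,#)→(A,1,right)
state=A head=3 tape=101[_]__   (A,_)→(C,#,right)
state=C head=4 tape=101#[_]_   (C,_)→(C,_,left)
state=C head=3 tape=101[#]__   (C,#)→(B,#,left)
state=B head=2 tape=10[1]#__   (B,1)→(A,1,left)
state=A head=1 tape=1[0]1#__   (A,0)→(C,#,right)
state=C head=2 tape=1#[1]#__   (C,1)→(B,1,left)
state=B head=1 tape=1[#]1#__   (B,#)→(A,1,right)
state=A head=2 tape=11[1]#__   (A,1)→(B,0,right)
state=B head=3 tape=110[#]__   (B,#)→(A,1,right)
state=A head=4 tape=1101[_]_   (A,_)→(C,#,right)
state=C head=5 tape=1101#[_]
After 15 steps: state C, head at 5, tape 1101#.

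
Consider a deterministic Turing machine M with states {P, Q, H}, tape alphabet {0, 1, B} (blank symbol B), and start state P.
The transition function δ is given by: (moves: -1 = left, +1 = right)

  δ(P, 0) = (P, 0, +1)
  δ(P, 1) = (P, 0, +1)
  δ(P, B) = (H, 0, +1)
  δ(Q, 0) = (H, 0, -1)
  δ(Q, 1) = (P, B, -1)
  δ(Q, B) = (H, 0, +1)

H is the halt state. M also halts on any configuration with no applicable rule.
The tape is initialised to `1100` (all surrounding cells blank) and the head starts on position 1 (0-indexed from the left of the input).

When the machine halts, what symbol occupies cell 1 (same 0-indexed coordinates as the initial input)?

state=P head=1 tape=1[1]00BB   (P,1)→(P,0,+1)
state=P head=2 tape=10[0]0BB   (P,0)→(P,0,+1)
state=P head=3 tape=100[0]BB   (P,0)→(P,0,+1)
state=P head=4 tape=1000[B]B   (P,B)→(H,0,+1)
state=H head=5 tape=10000[B]
Cell 1 holds 0 when M halts.

0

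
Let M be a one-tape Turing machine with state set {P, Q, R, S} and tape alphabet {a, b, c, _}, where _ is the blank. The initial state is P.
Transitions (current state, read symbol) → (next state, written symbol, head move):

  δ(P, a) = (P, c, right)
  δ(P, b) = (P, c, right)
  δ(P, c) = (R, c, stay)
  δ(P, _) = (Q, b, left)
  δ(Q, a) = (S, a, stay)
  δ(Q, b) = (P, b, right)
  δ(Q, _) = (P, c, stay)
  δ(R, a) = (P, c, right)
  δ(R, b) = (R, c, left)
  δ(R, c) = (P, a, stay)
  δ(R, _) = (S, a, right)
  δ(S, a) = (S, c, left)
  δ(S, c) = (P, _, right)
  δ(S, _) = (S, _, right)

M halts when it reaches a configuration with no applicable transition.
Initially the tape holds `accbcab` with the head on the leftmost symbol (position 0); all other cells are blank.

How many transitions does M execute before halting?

state=P head=0 tape=[a]ccbcab_   (P,a)→(P,c,right)
state=P head=1 tape=c[c]cbcab_   (P,c)→(R,c,stay)
state=R head=1 tape=c[c]cbcab_   (R,c)→(P,a,stay)
state=P head=1 tape=c[a]cbcab_   (P,a)→(P,c,right)
state=P head=2 tape=cc[c]bcab_   (P,c)→(R,c,stay)
state=R head=2 tape=cc[c]bcab_   (R,c)→(P,a,stay)
state=P head=2 tape=cc[a]bcab_   (P,a)→(P,c,right)
state=P head=3 tape=ccc[b]cab_   (P,b)→(P,c,right)
state=P head=4 tape=cccc[c]ab_   (P,c)→(R,c,stay)
state=R head=4 tape=cccc[c]ab_   (R,c)→(P,a,stay)
state=P head=4 tape=cccc[a]ab_   (P,a)→(P,c,right)
state=P head=5 tape=ccccc[a]b_   (P,a)→(P,c,right)
state=P head=6 tape=cccccc[b]_   (P,b)→(P,c,right)
state=P head=7 tape=ccccccc[_]   (P,_)→(Q,b,left)
state=Q head=6 tape=cccccc[c]b
M halts after 14 transitions.

14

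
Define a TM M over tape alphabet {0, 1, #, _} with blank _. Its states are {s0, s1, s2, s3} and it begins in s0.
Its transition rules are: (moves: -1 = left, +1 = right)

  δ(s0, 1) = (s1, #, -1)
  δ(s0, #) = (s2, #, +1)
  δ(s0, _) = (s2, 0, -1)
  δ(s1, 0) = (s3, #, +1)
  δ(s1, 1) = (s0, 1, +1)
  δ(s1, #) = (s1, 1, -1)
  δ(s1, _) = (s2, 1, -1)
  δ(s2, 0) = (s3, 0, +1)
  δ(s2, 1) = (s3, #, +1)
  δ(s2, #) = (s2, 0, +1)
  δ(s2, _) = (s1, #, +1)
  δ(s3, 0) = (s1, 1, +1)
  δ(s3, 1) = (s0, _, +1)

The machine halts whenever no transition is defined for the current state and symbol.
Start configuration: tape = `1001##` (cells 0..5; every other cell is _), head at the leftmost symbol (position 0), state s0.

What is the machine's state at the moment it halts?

state=s0 head=0 tape=__[1]001##___   (s0,1)→(s1,#,-1)
state=s1 head=-1 tape=_[_]#001##___   (s1,_)→(s2,1,-1)
state=s2 head=-2 tape=[_]1#001##___   (s2,_)→(s1,#,+1)
state=s1 head=-1 tape=#[1]#001##___   (s1,1)→(s0,1,+1)
state=s0 head=0 tape=#1[#]001##___   (s0,#)→(s2,#,+1)
state=s2 head=1 tape=#1#[0]01##___   (s2,0)→(s3,0,+1)
state=s3 head=2 tape=#1#0[0]1##___   (s3,0)→(s1,1,+1)
state=s1 head=3 tape=#1#01[1]##___   (s1,1)→(s0,1,+1)
state=s0 head=4 tape=#1#011[#]#___   (s0,#)→(s2,#,+1)
state=s2 head=5 tape=#1#011#[#]___   (s2,#)→(s2,0,+1)
state=s2 head=6 tape=#1#011#0[_]__   (s2,_)→(s1,#,+1)
state=s1 head=7 tape=#1#011#0#[_]_   (s1,_)→(s2,1,-1)
state=s2 head=6 tape=#1#011#0[#]1_   (s2,#)→(s2,0,+1)
state=s2 head=7 tape=#1#011#00[1]_   (s2,1)→(s3,#,+1)
state=s3 head=8 tape=#1#011#00#[_]
No transition is defined for (s3, _); M halts in state s3.

s3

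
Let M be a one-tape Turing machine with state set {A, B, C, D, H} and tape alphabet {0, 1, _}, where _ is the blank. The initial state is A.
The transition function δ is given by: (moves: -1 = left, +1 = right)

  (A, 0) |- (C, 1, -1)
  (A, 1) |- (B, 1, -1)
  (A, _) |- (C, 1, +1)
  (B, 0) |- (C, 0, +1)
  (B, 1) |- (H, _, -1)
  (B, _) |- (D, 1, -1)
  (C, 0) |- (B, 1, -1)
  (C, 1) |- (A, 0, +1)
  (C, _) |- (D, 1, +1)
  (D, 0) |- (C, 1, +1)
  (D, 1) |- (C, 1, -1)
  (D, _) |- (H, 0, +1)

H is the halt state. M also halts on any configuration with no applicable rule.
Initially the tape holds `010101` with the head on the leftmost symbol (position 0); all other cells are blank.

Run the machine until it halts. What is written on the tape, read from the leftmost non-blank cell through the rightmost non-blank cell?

0000000110

state=A head=0 tape=_[0]10101____   (A,0)→(C,1,-1)
state=C head=-1 tape=[_]110101____   (C,_)→(D,1,+1)
state=D head=0 tape=1[1]10101____   (D,1)→(C,1,-1)
state=C head=-1 tape=[1]110101____   (C,1)→(A,0,+1)
state=A head=0 tape=0[1]10101____   (A,1)→(B,1,-1)
state=B head=-1 tape=[0]110101____   (B,0)→(C,0,+1)
state=C head=0 tape=0[1]10101____   (C,1)→(A,0,+1)
state=A head=1 tape=00[1]0101____   (A,1)→(B,1,-1)
state=B head=0 tape=0[0]10101____   (B,0)→(C,0,+1)
state=C head=1 tape=00[1]0101____   (C,1)→(A,0,+1)
state=A head=2 tape=000[0]101____   (A,0)→(C,1,-1)
state=C head=1 tape=00[0]1101____   (C,0)→(B,1,-1)
state=B head=0 tape=0[0]11101____   (B,0)→(C,0,+1)
state=C head=1 tape=00[1]1101____   (C,1)→(A,0,+1)
state=A head=2 tape=000[1]101____   (A,1)→(B,1,-1)
state=B head=1 tape=00[0]1101____   (B,0)→(C,0,+1)
state=C head=2 tape=000[1]101____   (C,1)→(A,0,+1)
state=A head=3 tape=0000[1]01____   (A,1)→(B,1,-1)
state=B head=2 tape=000[0]101____   (B,0)→(C,0,+1)
state=C head=3 tape=0000[1]01____   (C,1)→(A,0,+1)
state=A head=4 tape=00000[0]1____   (A,0)→(C,1,-1)
state=C head=3 tape=0000[0]11____   (C,0)→(B,1,-1)
state=B head=2 tape=000[0]111____   (B,0)→(C,0,+1)
state=C head=3 tape=0000[1]11____   (C,1)→(A,0,+1)
state=A head=4 tape=00000[1]1____   (A,1)→(B,1,-1)
state=B head=3 tape=0000[0]11____   (B,0)→(C,0,+1)
state=C head=4 tape=00000[1]1____   (C,1)→(A,0,+1)
state=A head=5 tape=000000[1]____   (A,1)→(B,1,-1)
state=B head=4 tape=00000[0]1____   (B,0)→(C,0,+1)
state=C head=5 tape=000000[1]____   (C,1)→(A,0,+1)
state=A head=6 tape=0000000[_]___   (A,_)→(C,1,+1)
state=C head=7 tape=00000001[_]__   (C,_)→(D,1,+1)
state=D head=8 tape=000000011[_]_   (D,_)→(H,0,+1)
state=H head=9 tape=0000000110[_]
The non-blank tape span at halt is 0000000110.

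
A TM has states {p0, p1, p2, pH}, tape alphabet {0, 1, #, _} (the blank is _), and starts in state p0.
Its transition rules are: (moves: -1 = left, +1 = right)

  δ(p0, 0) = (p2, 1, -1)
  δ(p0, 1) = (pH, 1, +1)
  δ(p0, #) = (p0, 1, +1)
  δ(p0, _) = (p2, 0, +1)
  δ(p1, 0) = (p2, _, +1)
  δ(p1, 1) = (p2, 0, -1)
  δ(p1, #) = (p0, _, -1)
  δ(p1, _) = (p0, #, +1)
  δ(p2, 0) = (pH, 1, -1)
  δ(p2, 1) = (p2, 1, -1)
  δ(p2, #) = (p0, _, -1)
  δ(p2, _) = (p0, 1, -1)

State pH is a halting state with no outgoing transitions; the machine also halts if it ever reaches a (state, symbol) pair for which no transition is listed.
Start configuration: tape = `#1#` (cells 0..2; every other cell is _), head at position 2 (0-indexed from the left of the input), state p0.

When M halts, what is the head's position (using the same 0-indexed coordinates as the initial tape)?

-4

p0 | ____#1[#]__   read # → write 1, move +1, go to p0
p0 | ____#11[_]_   read _ → write 0, move +1, go to p2
p2 | ____#110[_]   read _ → write 1, move -1, go to p0
p0 | ____#11[0]1   read 0 → write 1, move -1, go to p2
p2 | ____#1[1]11   read 1 → write 1, move -1, go to p2
p2 | ____#[1]111   read 1 → write 1, move -1, go to p2
p2 | ____[#]1111   read # → write _, move -1, go to p0
p0 | ___[_]_1111   read _ → write 0, move +1, go to p2
p2 | ___0[_]1111   read _ → write 1, move -1, go to p0
p0 | ___[0]11111   read 0 → write 1, move -1, go to p2
p2 | __[_]111111   read _ → write 1, move -1, go to p0
p0 | _[_]1111111   read _ → write 0, move +1, go to p2
p2 | _0[1]111111   read 1 → write 1, move -1, go to p2
p2 | _[0]1111111   read 0 → write 1, move -1, go to pH
pH | [_]11111111
At halt the head is at cell -4.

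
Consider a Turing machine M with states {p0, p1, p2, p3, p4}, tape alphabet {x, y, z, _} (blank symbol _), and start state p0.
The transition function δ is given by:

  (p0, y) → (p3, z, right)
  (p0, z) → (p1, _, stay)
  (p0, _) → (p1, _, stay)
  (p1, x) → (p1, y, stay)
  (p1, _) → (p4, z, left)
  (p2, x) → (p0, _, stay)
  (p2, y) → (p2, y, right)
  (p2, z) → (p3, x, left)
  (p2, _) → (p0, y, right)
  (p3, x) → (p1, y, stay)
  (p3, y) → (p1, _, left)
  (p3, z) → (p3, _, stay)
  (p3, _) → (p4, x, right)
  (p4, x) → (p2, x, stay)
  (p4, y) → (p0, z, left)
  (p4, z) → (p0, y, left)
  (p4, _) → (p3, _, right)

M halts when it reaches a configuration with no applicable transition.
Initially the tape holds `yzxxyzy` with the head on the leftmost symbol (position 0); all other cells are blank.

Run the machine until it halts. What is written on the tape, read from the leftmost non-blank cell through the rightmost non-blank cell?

xzzzxyzy

state=p0 head=0 tape=__[y]zxxyzy   (p0,y)→(p3,z,right)
state=p3 head=1 tape=__z[z]xxyzy   (p3,z)→(p3,_,stay)
state=p3 head=1 tape=__z[_]xxyzy   (p3,_)→(p4,x,right)
state=p4 head=2 tape=__zx[x]xyzy   (p4,x)→(p2,x,stay)
state=p2 head=2 tape=__zx[x]xyzy   (p2,x)→(p0,_,stay)
state=p0 head=2 tape=__zx[_]xyzy   (p0,_)→(p1,_,stay)
state=p1 head=2 tape=__zx[_]xyzy   (p1,_)→(p4,z,left)
state=p4 head=1 tape=__z[x]zxyzy   (p4,x)→(p2,x,stay)
state=p2 head=1 tape=__z[x]zxyzy   (p2,x)→(p0,_,stay)
state=p0 head=1 tape=__z[_]zxyzy   (p0,_)→(p1,_,stay)
state=p1 head=1 tape=__z[_]zxyzy   (p1,_)→(p4,z,left)
state=p4 head=0 tape=__[z]zzxyzy   (p4,z)→(p0,y,left)
state=p0 head=-1 tape=_[_]yzzxyzy   (p0,_)→(p1,_,stay)
state=p1 head=-1 tape=_[_]yzzxyzy   (p1,_)→(p4,z,left)
state=p4 head=-2 tape=[_]zyzzxyzy   (p4,_)→(p3,_,right)
state=p3 head=-1 tape=_[z]yzzxyzy   (p3,z)→(p3,_,stay)
state=p3 head=-1 tape=_[_]yzzxyzy   (p3,_)→(p4,x,right)
state=p4 head=0 tape=_x[y]zzxyzy   (p4,y)→(p0,z,left)
state=p0 head=-1 tape=_[x]zzzxyzy
The non-blank tape span at halt is xzzzxyzy.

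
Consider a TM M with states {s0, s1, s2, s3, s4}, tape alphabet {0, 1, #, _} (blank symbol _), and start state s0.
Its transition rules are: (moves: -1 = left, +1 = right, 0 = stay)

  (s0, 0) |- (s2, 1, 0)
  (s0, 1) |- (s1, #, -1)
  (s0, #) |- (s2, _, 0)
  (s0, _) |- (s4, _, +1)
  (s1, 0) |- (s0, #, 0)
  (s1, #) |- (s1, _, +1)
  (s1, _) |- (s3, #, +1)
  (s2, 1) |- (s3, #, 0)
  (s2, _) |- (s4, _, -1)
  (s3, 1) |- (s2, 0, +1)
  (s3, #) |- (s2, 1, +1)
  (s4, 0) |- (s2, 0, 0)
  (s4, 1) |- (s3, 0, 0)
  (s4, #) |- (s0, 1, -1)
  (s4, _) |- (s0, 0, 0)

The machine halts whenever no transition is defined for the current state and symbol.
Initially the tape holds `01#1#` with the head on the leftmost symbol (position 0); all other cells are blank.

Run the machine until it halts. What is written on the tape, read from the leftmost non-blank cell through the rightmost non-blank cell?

11#1#

state=s0 head=0 tape=[0]1#1#   (s0,0)→(s2,1,0)
state=s2 head=0 tape=[1]1#1#   (s2,1)→(s3,#,0)
state=s3 head=0 tape=[#]1#1#   (s3,#)→(s2,1,+1)
state=s2 head=1 tape=1[1]#1#   (s2,1)→(s3,#,0)
state=s3 head=1 tape=1[#]#1#   (s3,#)→(s2,1,+1)
state=s2 head=2 tape=11[#]1#
The non-blank tape span at halt is 11#1#.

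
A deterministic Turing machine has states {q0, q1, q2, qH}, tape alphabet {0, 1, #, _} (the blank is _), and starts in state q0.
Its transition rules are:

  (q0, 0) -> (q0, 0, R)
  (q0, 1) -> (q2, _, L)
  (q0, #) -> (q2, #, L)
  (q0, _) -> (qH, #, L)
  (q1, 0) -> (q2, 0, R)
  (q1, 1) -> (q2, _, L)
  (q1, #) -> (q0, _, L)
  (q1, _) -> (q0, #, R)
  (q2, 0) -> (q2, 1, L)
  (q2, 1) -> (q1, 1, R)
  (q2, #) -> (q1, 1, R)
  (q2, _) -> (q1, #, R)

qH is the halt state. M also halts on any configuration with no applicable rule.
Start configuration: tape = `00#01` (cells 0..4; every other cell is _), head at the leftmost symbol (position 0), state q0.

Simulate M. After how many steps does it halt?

19

state=q0 head=0 tape=_[0]0#01   (q0,0)→(q0,0,R)
state=q0 head=1 tape=_0[0]#01   (q0,0)→(q0,0,R)
state=q0 head=2 tape=_00[#]01   (q0,#)→(q2,#,L)
state=q2 head=1 tape=_0[0]#01   (q2,0)→(q2,1,L)
state=q2 head=0 tape=_[0]1#01   (q2,0)→(q2,1,L)
state=q2 head=-1 tape=[_]11#01   (q2,_)→(q1,#,R)
state=q1 head=0 tape=#[1]1#01   (q1,1)→(q2,_,L)
state=q2 head=-1 tape=[#]_1#01   (q2,#)→(q1,1,R)
state=q1 head=0 tape=1[_]1#01   (q1,_)→(q0,#,R)
state=q0 head=1 tape=1#[1]#01   (q0,1)→(q2,_,L)
state=q2 head=0 tape=1[#]_#01   (q2,#)→(q1,1,R)
state=q1 head=1 tape=11[_]#01   (q1,_)→(q0,#,R)
state=q0 head=2 tape=11#[#]01   (q0,#)→(q2,#,L)
state=q2 head=1 tape=11[#]#01   (q2,#)→(q1,1,R)
state=q1 head=2 tape=111[#]01   (q1,#)→(q0,_,L)
state=q0 head=1 tape=11[1]_01   (q0,1)→(q2,_,L)
state=q2 head=0 tape=1[1]__01   (q2,1)→(q1,1,R)
state=q1 head=1 tape=11[_]_01   (q1,_)→(q0,#,R)
state=q0 head=2 tape=11#[_]01   (q0,_)→(qH,#,L)
state=qH head=1 tape=11[#]#01
M halts after 19 transitions.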